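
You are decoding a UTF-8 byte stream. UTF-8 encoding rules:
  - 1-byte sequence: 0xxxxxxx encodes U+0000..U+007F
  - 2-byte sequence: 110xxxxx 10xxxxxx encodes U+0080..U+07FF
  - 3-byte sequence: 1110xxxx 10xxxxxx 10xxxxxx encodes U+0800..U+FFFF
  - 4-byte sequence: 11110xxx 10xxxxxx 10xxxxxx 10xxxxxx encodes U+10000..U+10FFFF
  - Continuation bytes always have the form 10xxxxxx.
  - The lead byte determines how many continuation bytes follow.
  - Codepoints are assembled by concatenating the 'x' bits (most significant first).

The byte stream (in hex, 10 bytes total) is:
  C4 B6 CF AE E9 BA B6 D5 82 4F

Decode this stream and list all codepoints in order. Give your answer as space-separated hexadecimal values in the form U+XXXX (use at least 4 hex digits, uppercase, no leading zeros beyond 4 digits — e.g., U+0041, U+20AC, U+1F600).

Byte[0]=C4: 2-byte lead, need 1 cont bytes. acc=0x4
Byte[1]=B6: continuation. acc=(acc<<6)|0x36=0x136
Completed: cp=U+0136 (starts at byte 0)
Byte[2]=CF: 2-byte lead, need 1 cont bytes. acc=0xF
Byte[3]=AE: continuation. acc=(acc<<6)|0x2E=0x3EE
Completed: cp=U+03EE (starts at byte 2)
Byte[4]=E9: 3-byte lead, need 2 cont bytes. acc=0x9
Byte[5]=BA: continuation. acc=(acc<<6)|0x3A=0x27A
Byte[6]=B6: continuation. acc=(acc<<6)|0x36=0x9EB6
Completed: cp=U+9EB6 (starts at byte 4)
Byte[7]=D5: 2-byte lead, need 1 cont bytes. acc=0x15
Byte[8]=82: continuation. acc=(acc<<6)|0x02=0x542
Completed: cp=U+0542 (starts at byte 7)
Byte[9]=4F: 1-byte ASCII. cp=U+004F

Answer: U+0136 U+03EE U+9EB6 U+0542 U+004F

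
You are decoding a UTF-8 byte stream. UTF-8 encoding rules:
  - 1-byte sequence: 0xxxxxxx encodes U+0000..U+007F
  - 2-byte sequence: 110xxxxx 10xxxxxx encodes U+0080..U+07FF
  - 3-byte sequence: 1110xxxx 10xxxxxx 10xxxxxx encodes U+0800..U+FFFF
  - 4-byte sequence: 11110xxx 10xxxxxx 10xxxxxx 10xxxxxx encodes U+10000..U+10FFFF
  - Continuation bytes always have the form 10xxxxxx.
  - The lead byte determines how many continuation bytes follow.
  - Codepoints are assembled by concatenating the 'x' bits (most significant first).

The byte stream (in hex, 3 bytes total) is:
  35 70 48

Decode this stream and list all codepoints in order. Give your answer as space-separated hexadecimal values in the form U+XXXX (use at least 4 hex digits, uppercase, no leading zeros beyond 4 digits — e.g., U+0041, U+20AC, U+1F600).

Byte[0]=35: 1-byte ASCII. cp=U+0035
Byte[1]=70: 1-byte ASCII. cp=U+0070
Byte[2]=48: 1-byte ASCII. cp=U+0048

Answer: U+0035 U+0070 U+0048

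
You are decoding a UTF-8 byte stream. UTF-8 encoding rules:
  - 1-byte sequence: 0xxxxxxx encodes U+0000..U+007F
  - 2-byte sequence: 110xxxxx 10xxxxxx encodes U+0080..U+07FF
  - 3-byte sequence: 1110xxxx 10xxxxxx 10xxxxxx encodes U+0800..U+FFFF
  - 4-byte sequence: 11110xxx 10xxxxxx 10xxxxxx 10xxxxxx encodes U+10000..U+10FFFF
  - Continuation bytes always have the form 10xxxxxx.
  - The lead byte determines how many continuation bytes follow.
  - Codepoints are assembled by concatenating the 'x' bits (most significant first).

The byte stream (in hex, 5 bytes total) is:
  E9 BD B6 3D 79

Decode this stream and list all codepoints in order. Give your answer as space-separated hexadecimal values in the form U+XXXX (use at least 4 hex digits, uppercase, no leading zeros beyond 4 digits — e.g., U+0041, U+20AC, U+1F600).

Byte[0]=E9: 3-byte lead, need 2 cont bytes. acc=0x9
Byte[1]=BD: continuation. acc=(acc<<6)|0x3D=0x27D
Byte[2]=B6: continuation. acc=(acc<<6)|0x36=0x9F76
Completed: cp=U+9F76 (starts at byte 0)
Byte[3]=3D: 1-byte ASCII. cp=U+003D
Byte[4]=79: 1-byte ASCII. cp=U+0079

Answer: U+9F76 U+003D U+0079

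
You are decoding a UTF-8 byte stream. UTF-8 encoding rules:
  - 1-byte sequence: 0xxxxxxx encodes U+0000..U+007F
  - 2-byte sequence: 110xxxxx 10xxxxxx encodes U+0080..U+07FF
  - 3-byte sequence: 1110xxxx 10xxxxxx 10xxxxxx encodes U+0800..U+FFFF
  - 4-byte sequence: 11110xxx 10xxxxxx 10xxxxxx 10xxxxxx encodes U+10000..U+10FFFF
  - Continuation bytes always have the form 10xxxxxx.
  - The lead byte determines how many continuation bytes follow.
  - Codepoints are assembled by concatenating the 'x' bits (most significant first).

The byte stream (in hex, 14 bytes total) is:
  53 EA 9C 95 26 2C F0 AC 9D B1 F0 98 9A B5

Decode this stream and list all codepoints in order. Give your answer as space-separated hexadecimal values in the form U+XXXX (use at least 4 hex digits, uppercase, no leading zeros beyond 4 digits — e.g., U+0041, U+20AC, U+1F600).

Byte[0]=53: 1-byte ASCII. cp=U+0053
Byte[1]=EA: 3-byte lead, need 2 cont bytes. acc=0xA
Byte[2]=9C: continuation. acc=(acc<<6)|0x1C=0x29C
Byte[3]=95: continuation. acc=(acc<<6)|0x15=0xA715
Completed: cp=U+A715 (starts at byte 1)
Byte[4]=26: 1-byte ASCII. cp=U+0026
Byte[5]=2C: 1-byte ASCII. cp=U+002C
Byte[6]=F0: 4-byte lead, need 3 cont bytes. acc=0x0
Byte[7]=AC: continuation. acc=(acc<<6)|0x2C=0x2C
Byte[8]=9D: continuation. acc=(acc<<6)|0x1D=0xB1D
Byte[9]=B1: continuation. acc=(acc<<6)|0x31=0x2C771
Completed: cp=U+2C771 (starts at byte 6)
Byte[10]=F0: 4-byte lead, need 3 cont bytes. acc=0x0
Byte[11]=98: continuation. acc=(acc<<6)|0x18=0x18
Byte[12]=9A: continuation. acc=(acc<<6)|0x1A=0x61A
Byte[13]=B5: continuation. acc=(acc<<6)|0x35=0x186B5
Completed: cp=U+186B5 (starts at byte 10)

Answer: U+0053 U+A715 U+0026 U+002C U+2C771 U+186B5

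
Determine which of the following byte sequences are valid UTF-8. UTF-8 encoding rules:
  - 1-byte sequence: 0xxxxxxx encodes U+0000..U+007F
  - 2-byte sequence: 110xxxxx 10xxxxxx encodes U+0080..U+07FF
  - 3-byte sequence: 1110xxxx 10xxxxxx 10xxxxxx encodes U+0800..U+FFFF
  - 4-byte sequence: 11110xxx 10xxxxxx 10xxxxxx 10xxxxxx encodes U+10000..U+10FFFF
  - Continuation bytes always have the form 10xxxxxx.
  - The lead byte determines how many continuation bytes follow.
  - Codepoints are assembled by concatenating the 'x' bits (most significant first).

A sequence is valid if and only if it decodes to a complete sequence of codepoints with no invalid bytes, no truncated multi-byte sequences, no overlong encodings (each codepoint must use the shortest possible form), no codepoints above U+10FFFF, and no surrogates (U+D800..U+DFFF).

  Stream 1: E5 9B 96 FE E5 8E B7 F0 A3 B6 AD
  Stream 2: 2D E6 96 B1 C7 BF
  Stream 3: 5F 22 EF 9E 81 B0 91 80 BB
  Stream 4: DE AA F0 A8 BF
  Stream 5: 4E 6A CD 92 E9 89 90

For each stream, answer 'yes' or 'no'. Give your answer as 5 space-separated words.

Stream 1: error at byte offset 3. INVALID
Stream 2: decodes cleanly. VALID
Stream 3: error at byte offset 5. INVALID
Stream 4: error at byte offset 5. INVALID
Stream 5: decodes cleanly. VALID

Answer: no yes no no yes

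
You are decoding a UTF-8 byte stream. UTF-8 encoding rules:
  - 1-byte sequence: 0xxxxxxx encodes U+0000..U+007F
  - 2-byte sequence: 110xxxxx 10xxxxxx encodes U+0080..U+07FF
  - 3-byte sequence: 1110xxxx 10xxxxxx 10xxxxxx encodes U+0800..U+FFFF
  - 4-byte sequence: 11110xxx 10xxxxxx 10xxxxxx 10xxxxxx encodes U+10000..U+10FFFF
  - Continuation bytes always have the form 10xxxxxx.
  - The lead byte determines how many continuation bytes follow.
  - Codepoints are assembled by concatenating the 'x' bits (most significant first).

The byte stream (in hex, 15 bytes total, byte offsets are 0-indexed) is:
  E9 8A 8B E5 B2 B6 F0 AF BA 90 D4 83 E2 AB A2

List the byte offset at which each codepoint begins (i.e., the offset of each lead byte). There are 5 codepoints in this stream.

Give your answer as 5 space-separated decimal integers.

Answer: 0 3 6 10 12

Derivation:
Byte[0]=E9: 3-byte lead, need 2 cont bytes. acc=0x9
Byte[1]=8A: continuation. acc=(acc<<6)|0x0A=0x24A
Byte[2]=8B: continuation. acc=(acc<<6)|0x0B=0x928B
Completed: cp=U+928B (starts at byte 0)
Byte[3]=E5: 3-byte lead, need 2 cont bytes. acc=0x5
Byte[4]=B2: continuation. acc=(acc<<6)|0x32=0x172
Byte[5]=B6: continuation. acc=(acc<<6)|0x36=0x5CB6
Completed: cp=U+5CB6 (starts at byte 3)
Byte[6]=F0: 4-byte lead, need 3 cont bytes. acc=0x0
Byte[7]=AF: continuation. acc=(acc<<6)|0x2F=0x2F
Byte[8]=BA: continuation. acc=(acc<<6)|0x3A=0xBFA
Byte[9]=90: continuation. acc=(acc<<6)|0x10=0x2FE90
Completed: cp=U+2FE90 (starts at byte 6)
Byte[10]=D4: 2-byte lead, need 1 cont bytes. acc=0x14
Byte[11]=83: continuation. acc=(acc<<6)|0x03=0x503
Completed: cp=U+0503 (starts at byte 10)
Byte[12]=E2: 3-byte lead, need 2 cont bytes. acc=0x2
Byte[13]=AB: continuation. acc=(acc<<6)|0x2B=0xAB
Byte[14]=A2: continuation. acc=(acc<<6)|0x22=0x2AE2
Completed: cp=U+2AE2 (starts at byte 12)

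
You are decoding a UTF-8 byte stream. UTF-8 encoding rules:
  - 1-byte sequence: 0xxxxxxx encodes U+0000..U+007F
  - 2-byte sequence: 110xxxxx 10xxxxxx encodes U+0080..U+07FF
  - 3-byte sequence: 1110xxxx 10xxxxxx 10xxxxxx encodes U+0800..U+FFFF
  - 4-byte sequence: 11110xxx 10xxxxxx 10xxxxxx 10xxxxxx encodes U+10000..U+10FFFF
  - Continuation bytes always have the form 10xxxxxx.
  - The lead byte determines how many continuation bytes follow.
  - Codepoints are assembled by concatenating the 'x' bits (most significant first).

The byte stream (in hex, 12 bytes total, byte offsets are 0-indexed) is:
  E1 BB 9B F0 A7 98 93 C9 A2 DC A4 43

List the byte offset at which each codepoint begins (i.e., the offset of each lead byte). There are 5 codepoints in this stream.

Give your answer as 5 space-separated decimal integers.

Answer: 0 3 7 9 11

Derivation:
Byte[0]=E1: 3-byte lead, need 2 cont bytes. acc=0x1
Byte[1]=BB: continuation. acc=(acc<<6)|0x3B=0x7B
Byte[2]=9B: continuation. acc=(acc<<6)|0x1B=0x1EDB
Completed: cp=U+1EDB (starts at byte 0)
Byte[3]=F0: 4-byte lead, need 3 cont bytes. acc=0x0
Byte[4]=A7: continuation. acc=(acc<<6)|0x27=0x27
Byte[5]=98: continuation. acc=(acc<<6)|0x18=0x9D8
Byte[6]=93: continuation. acc=(acc<<6)|0x13=0x27613
Completed: cp=U+27613 (starts at byte 3)
Byte[7]=C9: 2-byte lead, need 1 cont bytes. acc=0x9
Byte[8]=A2: continuation. acc=(acc<<6)|0x22=0x262
Completed: cp=U+0262 (starts at byte 7)
Byte[9]=DC: 2-byte lead, need 1 cont bytes. acc=0x1C
Byte[10]=A4: continuation. acc=(acc<<6)|0x24=0x724
Completed: cp=U+0724 (starts at byte 9)
Byte[11]=43: 1-byte ASCII. cp=U+0043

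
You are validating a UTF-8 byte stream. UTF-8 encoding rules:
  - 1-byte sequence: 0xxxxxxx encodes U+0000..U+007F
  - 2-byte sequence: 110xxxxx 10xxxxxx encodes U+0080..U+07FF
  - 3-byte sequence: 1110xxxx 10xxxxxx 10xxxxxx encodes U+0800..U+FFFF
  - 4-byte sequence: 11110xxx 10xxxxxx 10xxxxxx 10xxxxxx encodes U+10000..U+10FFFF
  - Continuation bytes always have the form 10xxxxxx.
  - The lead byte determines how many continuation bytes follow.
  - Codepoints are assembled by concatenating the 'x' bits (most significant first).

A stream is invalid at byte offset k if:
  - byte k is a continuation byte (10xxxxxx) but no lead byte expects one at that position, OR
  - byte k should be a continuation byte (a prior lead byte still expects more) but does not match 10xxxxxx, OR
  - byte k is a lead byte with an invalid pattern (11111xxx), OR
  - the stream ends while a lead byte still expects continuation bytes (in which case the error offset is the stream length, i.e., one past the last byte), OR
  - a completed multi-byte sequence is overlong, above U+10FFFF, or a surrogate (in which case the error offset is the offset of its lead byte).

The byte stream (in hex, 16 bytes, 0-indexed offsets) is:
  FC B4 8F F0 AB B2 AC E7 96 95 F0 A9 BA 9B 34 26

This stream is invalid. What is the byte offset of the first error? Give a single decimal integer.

Byte[0]=FC: INVALID lead byte (not 0xxx/110x/1110/11110)

Answer: 0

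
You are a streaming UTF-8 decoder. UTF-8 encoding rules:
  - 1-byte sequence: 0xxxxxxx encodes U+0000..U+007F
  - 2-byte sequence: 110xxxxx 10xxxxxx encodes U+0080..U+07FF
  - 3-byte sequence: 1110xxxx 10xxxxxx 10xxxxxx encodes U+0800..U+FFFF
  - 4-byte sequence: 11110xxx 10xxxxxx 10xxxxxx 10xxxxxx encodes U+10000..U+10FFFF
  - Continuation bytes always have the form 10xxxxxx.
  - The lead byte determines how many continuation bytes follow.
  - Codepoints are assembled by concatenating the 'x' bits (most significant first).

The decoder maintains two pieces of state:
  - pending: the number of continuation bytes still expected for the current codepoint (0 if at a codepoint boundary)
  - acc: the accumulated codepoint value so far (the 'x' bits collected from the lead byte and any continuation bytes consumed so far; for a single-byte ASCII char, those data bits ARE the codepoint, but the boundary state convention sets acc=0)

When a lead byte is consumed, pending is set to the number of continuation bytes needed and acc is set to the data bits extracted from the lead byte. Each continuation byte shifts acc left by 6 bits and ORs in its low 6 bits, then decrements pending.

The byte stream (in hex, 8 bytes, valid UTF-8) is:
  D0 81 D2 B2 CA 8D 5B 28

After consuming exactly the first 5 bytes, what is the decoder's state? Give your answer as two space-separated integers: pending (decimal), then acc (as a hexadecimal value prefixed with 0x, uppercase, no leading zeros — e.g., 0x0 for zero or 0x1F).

Answer: 1 0xA

Derivation:
Byte[0]=D0: 2-byte lead. pending=1, acc=0x10
Byte[1]=81: continuation. acc=(acc<<6)|0x01=0x401, pending=0
Byte[2]=D2: 2-byte lead. pending=1, acc=0x12
Byte[3]=B2: continuation. acc=(acc<<6)|0x32=0x4B2, pending=0
Byte[4]=CA: 2-byte lead. pending=1, acc=0xA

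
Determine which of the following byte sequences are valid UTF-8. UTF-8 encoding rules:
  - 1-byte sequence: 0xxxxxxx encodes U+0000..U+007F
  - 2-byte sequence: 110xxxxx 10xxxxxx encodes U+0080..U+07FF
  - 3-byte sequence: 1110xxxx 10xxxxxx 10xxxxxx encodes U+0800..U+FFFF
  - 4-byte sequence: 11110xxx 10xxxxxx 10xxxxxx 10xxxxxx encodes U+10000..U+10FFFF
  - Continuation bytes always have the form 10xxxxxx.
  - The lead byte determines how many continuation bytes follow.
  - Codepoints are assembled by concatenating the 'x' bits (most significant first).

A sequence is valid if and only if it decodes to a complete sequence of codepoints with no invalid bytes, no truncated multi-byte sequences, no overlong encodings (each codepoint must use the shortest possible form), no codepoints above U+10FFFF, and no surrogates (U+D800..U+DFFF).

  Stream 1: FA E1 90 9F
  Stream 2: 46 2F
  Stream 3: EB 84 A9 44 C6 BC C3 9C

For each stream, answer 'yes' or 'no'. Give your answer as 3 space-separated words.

Answer: no yes yes

Derivation:
Stream 1: error at byte offset 0. INVALID
Stream 2: decodes cleanly. VALID
Stream 3: decodes cleanly. VALID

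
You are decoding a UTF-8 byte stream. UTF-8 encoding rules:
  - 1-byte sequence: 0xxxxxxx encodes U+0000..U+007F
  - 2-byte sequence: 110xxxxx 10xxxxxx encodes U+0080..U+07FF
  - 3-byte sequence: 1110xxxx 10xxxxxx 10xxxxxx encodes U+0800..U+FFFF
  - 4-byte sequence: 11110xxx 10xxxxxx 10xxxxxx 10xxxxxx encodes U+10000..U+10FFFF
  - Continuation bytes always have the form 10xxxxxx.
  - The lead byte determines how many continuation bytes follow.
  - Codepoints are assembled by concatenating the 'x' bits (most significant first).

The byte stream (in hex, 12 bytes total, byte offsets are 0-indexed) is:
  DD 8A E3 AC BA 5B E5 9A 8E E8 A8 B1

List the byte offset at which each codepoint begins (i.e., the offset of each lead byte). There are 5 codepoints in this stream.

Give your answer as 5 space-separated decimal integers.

Byte[0]=DD: 2-byte lead, need 1 cont bytes. acc=0x1D
Byte[1]=8A: continuation. acc=(acc<<6)|0x0A=0x74A
Completed: cp=U+074A (starts at byte 0)
Byte[2]=E3: 3-byte lead, need 2 cont bytes. acc=0x3
Byte[3]=AC: continuation. acc=(acc<<6)|0x2C=0xEC
Byte[4]=BA: continuation. acc=(acc<<6)|0x3A=0x3B3A
Completed: cp=U+3B3A (starts at byte 2)
Byte[5]=5B: 1-byte ASCII. cp=U+005B
Byte[6]=E5: 3-byte lead, need 2 cont bytes. acc=0x5
Byte[7]=9A: continuation. acc=(acc<<6)|0x1A=0x15A
Byte[8]=8E: continuation. acc=(acc<<6)|0x0E=0x568E
Completed: cp=U+568E (starts at byte 6)
Byte[9]=E8: 3-byte lead, need 2 cont bytes. acc=0x8
Byte[10]=A8: continuation. acc=(acc<<6)|0x28=0x228
Byte[11]=B1: continuation. acc=(acc<<6)|0x31=0x8A31
Completed: cp=U+8A31 (starts at byte 9)

Answer: 0 2 5 6 9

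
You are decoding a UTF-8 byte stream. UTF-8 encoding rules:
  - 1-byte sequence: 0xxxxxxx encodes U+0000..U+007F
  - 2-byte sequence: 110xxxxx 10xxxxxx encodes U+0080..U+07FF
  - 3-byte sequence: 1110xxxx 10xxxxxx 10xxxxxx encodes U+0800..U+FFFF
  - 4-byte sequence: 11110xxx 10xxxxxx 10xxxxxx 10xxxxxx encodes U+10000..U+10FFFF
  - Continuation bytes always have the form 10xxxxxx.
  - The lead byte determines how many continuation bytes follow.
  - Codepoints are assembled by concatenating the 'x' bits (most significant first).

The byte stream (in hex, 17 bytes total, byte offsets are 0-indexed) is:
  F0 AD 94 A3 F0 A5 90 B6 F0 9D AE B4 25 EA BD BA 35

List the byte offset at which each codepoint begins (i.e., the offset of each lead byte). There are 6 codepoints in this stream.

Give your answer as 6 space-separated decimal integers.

Byte[0]=F0: 4-byte lead, need 3 cont bytes. acc=0x0
Byte[1]=AD: continuation. acc=(acc<<6)|0x2D=0x2D
Byte[2]=94: continuation. acc=(acc<<6)|0x14=0xB54
Byte[3]=A3: continuation. acc=(acc<<6)|0x23=0x2D523
Completed: cp=U+2D523 (starts at byte 0)
Byte[4]=F0: 4-byte lead, need 3 cont bytes. acc=0x0
Byte[5]=A5: continuation. acc=(acc<<6)|0x25=0x25
Byte[6]=90: continuation. acc=(acc<<6)|0x10=0x950
Byte[7]=B6: continuation. acc=(acc<<6)|0x36=0x25436
Completed: cp=U+25436 (starts at byte 4)
Byte[8]=F0: 4-byte lead, need 3 cont bytes. acc=0x0
Byte[9]=9D: continuation. acc=(acc<<6)|0x1D=0x1D
Byte[10]=AE: continuation. acc=(acc<<6)|0x2E=0x76E
Byte[11]=B4: continuation. acc=(acc<<6)|0x34=0x1DBB4
Completed: cp=U+1DBB4 (starts at byte 8)
Byte[12]=25: 1-byte ASCII. cp=U+0025
Byte[13]=EA: 3-byte lead, need 2 cont bytes. acc=0xA
Byte[14]=BD: continuation. acc=(acc<<6)|0x3D=0x2BD
Byte[15]=BA: continuation. acc=(acc<<6)|0x3A=0xAF7A
Completed: cp=U+AF7A (starts at byte 13)
Byte[16]=35: 1-byte ASCII. cp=U+0035

Answer: 0 4 8 12 13 16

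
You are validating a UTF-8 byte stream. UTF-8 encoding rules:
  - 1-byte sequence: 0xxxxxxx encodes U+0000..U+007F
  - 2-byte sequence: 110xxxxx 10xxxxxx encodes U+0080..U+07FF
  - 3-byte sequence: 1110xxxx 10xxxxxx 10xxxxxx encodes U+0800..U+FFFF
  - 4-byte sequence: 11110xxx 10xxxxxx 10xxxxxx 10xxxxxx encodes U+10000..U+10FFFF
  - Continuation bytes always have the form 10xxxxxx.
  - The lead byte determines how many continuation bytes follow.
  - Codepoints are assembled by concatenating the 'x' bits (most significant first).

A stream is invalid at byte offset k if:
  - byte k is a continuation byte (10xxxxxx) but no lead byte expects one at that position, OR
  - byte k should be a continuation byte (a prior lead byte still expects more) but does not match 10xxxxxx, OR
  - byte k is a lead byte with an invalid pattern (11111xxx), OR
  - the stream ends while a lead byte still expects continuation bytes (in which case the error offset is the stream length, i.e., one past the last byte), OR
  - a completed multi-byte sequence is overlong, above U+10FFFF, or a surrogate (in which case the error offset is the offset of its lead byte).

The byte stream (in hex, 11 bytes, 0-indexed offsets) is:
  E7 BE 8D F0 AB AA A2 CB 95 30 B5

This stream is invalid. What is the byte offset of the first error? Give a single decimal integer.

Answer: 10

Derivation:
Byte[0]=E7: 3-byte lead, need 2 cont bytes. acc=0x7
Byte[1]=BE: continuation. acc=(acc<<6)|0x3E=0x1FE
Byte[2]=8D: continuation. acc=(acc<<6)|0x0D=0x7F8D
Completed: cp=U+7F8D (starts at byte 0)
Byte[3]=F0: 4-byte lead, need 3 cont bytes. acc=0x0
Byte[4]=AB: continuation. acc=(acc<<6)|0x2B=0x2B
Byte[5]=AA: continuation. acc=(acc<<6)|0x2A=0xAEA
Byte[6]=A2: continuation. acc=(acc<<6)|0x22=0x2BAA2
Completed: cp=U+2BAA2 (starts at byte 3)
Byte[7]=CB: 2-byte lead, need 1 cont bytes. acc=0xB
Byte[8]=95: continuation. acc=(acc<<6)|0x15=0x2D5
Completed: cp=U+02D5 (starts at byte 7)
Byte[9]=30: 1-byte ASCII. cp=U+0030
Byte[10]=B5: INVALID lead byte (not 0xxx/110x/1110/11110)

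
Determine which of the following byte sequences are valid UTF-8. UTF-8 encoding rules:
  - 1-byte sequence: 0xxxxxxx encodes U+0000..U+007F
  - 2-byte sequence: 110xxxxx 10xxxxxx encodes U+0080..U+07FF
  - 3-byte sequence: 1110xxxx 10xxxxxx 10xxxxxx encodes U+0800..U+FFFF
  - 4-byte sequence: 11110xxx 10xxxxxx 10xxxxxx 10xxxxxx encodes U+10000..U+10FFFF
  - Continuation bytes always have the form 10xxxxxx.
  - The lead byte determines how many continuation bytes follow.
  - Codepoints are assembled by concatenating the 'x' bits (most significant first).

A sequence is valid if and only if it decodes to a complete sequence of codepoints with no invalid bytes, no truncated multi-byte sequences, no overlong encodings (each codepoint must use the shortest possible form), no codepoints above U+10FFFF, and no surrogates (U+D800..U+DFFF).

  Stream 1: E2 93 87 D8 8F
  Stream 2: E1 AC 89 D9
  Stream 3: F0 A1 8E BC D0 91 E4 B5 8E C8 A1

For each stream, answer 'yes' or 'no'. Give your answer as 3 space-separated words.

Answer: yes no yes

Derivation:
Stream 1: decodes cleanly. VALID
Stream 2: error at byte offset 4. INVALID
Stream 3: decodes cleanly. VALID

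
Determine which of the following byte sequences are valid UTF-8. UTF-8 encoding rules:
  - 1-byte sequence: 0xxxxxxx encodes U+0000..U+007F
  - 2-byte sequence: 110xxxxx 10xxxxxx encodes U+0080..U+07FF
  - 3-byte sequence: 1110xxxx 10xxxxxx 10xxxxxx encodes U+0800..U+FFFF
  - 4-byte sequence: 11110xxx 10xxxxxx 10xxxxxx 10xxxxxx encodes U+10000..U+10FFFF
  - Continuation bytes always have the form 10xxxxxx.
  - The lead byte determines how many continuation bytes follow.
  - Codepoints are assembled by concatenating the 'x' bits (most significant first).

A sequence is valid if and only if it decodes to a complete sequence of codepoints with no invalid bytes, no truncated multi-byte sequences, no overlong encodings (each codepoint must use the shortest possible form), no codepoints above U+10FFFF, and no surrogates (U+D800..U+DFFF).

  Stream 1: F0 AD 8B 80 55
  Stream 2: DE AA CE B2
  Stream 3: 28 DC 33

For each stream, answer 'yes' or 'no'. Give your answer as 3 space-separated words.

Answer: yes yes no

Derivation:
Stream 1: decodes cleanly. VALID
Stream 2: decodes cleanly. VALID
Stream 3: error at byte offset 2. INVALID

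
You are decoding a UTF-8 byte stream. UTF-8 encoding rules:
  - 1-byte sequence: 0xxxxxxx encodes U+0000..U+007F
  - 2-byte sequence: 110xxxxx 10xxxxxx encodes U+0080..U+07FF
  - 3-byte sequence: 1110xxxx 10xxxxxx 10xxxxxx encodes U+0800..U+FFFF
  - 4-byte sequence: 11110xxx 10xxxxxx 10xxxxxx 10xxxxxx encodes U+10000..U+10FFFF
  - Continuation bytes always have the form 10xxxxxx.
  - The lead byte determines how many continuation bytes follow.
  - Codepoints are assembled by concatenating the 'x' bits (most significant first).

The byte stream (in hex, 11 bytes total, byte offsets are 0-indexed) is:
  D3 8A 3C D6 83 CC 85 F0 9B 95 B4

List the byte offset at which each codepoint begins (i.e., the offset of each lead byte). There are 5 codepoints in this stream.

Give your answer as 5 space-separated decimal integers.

Byte[0]=D3: 2-byte lead, need 1 cont bytes. acc=0x13
Byte[1]=8A: continuation. acc=(acc<<6)|0x0A=0x4CA
Completed: cp=U+04CA (starts at byte 0)
Byte[2]=3C: 1-byte ASCII. cp=U+003C
Byte[3]=D6: 2-byte lead, need 1 cont bytes. acc=0x16
Byte[4]=83: continuation. acc=(acc<<6)|0x03=0x583
Completed: cp=U+0583 (starts at byte 3)
Byte[5]=CC: 2-byte lead, need 1 cont bytes. acc=0xC
Byte[6]=85: continuation. acc=(acc<<6)|0x05=0x305
Completed: cp=U+0305 (starts at byte 5)
Byte[7]=F0: 4-byte lead, need 3 cont bytes. acc=0x0
Byte[8]=9B: continuation. acc=(acc<<6)|0x1B=0x1B
Byte[9]=95: continuation. acc=(acc<<6)|0x15=0x6D5
Byte[10]=B4: continuation. acc=(acc<<6)|0x34=0x1B574
Completed: cp=U+1B574 (starts at byte 7)

Answer: 0 2 3 5 7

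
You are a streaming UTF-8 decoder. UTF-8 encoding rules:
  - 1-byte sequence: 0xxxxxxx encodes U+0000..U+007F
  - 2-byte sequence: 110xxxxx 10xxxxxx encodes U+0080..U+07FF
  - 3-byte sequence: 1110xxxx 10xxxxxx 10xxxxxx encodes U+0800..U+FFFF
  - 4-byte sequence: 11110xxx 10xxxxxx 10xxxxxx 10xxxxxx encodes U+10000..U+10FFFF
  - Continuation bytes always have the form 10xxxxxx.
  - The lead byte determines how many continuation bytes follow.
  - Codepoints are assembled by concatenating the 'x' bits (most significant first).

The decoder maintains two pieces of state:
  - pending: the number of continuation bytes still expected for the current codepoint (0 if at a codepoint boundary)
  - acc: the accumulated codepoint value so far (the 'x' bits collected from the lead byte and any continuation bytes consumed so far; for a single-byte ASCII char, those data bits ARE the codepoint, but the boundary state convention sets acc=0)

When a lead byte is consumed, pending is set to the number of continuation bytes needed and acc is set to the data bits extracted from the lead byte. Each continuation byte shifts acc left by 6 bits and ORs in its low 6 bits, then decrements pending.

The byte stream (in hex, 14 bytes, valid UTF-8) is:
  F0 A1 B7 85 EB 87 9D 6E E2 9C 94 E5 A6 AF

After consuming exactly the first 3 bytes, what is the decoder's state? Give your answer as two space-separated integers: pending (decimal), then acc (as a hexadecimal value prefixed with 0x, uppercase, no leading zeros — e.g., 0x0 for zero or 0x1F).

Answer: 1 0x877

Derivation:
Byte[0]=F0: 4-byte lead. pending=3, acc=0x0
Byte[1]=A1: continuation. acc=(acc<<6)|0x21=0x21, pending=2
Byte[2]=B7: continuation. acc=(acc<<6)|0x37=0x877, pending=1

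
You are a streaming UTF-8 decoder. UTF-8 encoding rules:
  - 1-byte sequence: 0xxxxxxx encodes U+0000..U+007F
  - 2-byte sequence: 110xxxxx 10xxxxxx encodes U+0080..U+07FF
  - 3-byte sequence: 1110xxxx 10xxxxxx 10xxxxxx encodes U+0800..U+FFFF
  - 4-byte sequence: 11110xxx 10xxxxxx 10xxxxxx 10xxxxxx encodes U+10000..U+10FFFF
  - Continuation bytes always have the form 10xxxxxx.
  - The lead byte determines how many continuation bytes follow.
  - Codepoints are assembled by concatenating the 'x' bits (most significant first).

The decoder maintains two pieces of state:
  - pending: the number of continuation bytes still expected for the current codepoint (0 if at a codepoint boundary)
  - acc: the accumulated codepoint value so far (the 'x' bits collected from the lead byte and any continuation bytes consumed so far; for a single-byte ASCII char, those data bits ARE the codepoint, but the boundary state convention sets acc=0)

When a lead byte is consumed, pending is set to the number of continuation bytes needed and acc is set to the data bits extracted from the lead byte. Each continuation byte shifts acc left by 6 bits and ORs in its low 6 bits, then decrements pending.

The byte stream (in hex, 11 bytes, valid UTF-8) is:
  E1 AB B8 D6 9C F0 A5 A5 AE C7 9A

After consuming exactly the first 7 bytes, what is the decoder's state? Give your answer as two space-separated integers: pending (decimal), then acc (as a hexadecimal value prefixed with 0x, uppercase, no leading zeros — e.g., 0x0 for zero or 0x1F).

Byte[0]=E1: 3-byte lead. pending=2, acc=0x1
Byte[1]=AB: continuation. acc=(acc<<6)|0x2B=0x6B, pending=1
Byte[2]=B8: continuation. acc=(acc<<6)|0x38=0x1AF8, pending=0
Byte[3]=D6: 2-byte lead. pending=1, acc=0x16
Byte[4]=9C: continuation. acc=(acc<<6)|0x1C=0x59C, pending=0
Byte[5]=F0: 4-byte lead. pending=3, acc=0x0
Byte[6]=A5: continuation. acc=(acc<<6)|0x25=0x25, pending=2

Answer: 2 0x25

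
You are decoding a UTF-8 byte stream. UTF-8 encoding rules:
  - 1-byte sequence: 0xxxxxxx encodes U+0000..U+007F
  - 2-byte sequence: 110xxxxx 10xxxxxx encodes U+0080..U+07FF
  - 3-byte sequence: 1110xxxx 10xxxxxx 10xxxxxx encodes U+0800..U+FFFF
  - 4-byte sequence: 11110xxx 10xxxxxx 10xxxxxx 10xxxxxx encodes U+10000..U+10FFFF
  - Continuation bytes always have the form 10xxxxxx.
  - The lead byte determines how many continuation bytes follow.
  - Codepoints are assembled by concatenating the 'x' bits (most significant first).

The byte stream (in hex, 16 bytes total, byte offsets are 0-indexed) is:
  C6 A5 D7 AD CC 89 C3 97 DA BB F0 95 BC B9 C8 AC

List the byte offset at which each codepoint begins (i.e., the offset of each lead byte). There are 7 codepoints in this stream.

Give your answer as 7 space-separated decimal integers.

Answer: 0 2 4 6 8 10 14

Derivation:
Byte[0]=C6: 2-byte lead, need 1 cont bytes. acc=0x6
Byte[1]=A5: continuation. acc=(acc<<6)|0x25=0x1A5
Completed: cp=U+01A5 (starts at byte 0)
Byte[2]=D7: 2-byte lead, need 1 cont bytes. acc=0x17
Byte[3]=AD: continuation. acc=(acc<<6)|0x2D=0x5ED
Completed: cp=U+05ED (starts at byte 2)
Byte[4]=CC: 2-byte lead, need 1 cont bytes. acc=0xC
Byte[5]=89: continuation. acc=(acc<<6)|0x09=0x309
Completed: cp=U+0309 (starts at byte 4)
Byte[6]=C3: 2-byte lead, need 1 cont bytes. acc=0x3
Byte[7]=97: continuation. acc=(acc<<6)|0x17=0xD7
Completed: cp=U+00D7 (starts at byte 6)
Byte[8]=DA: 2-byte lead, need 1 cont bytes. acc=0x1A
Byte[9]=BB: continuation. acc=(acc<<6)|0x3B=0x6BB
Completed: cp=U+06BB (starts at byte 8)
Byte[10]=F0: 4-byte lead, need 3 cont bytes. acc=0x0
Byte[11]=95: continuation. acc=(acc<<6)|0x15=0x15
Byte[12]=BC: continuation. acc=(acc<<6)|0x3C=0x57C
Byte[13]=B9: continuation. acc=(acc<<6)|0x39=0x15F39
Completed: cp=U+15F39 (starts at byte 10)
Byte[14]=C8: 2-byte lead, need 1 cont bytes. acc=0x8
Byte[15]=AC: continuation. acc=(acc<<6)|0x2C=0x22C
Completed: cp=U+022C (starts at byte 14)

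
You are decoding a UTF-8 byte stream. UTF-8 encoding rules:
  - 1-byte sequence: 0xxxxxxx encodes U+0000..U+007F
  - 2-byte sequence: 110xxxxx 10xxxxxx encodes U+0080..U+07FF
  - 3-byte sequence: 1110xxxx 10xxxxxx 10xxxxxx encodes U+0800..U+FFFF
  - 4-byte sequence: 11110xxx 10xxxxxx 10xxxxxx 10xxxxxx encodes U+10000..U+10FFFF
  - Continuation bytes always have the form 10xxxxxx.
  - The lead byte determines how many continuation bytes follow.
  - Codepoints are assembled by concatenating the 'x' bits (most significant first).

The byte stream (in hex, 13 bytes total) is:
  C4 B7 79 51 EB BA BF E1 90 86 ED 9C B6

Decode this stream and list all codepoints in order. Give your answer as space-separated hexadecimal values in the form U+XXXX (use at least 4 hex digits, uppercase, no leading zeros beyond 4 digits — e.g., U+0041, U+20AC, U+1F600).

Answer: U+0137 U+0079 U+0051 U+BEBF U+1406 U+D736

Derivation:
Byte[0]=C4: 2-byte lead, need 1 cont bytes. acc=0x4
Byte[1]=B7: continuation. acc=(acc<<6)|0x37=0x137
Completed: cp=U+0137 (starts at byte 0)
Byte[2]=79: 1-byte ASCII. cp=U+0079
Byte[3]=51: 1-byte ASCII. cp=U+0051
Byte[4]=EB: 3-byte lead, need 2 cont bytes. acc=0xB
Byte[5]=BA: continuation. acc=(acc<<6)|0x3A=0x2FA
Byte[6]=BF: continuation. acc=(acc<<6)|0x3F=0xBEBF
Completed: cp=U+BEBF (starts at byte 4)
Byte[7]=E1: 3-byte lead, need 2 cont bytes. acc=0x1
Byte[8]=90: continuation. acc=(acc<<6)|0x10=0x50
Byte[9]=86: continuation. acc=(acc<<6)|0x06=0x1406
Completed: cp=U+1406 (starts at byte 7)
Byte[10]=ED: 3-byte lead, need 2 cont bytes. acc=0xD
Byte[11]=9C: continuation. acc=(acc<<6)|0x1C=0x35C
Byte[12]=B6: continuation. acc=(acc<<6)|0x36=0xD736
Completed: cp=U+D736 (starts at byte 10)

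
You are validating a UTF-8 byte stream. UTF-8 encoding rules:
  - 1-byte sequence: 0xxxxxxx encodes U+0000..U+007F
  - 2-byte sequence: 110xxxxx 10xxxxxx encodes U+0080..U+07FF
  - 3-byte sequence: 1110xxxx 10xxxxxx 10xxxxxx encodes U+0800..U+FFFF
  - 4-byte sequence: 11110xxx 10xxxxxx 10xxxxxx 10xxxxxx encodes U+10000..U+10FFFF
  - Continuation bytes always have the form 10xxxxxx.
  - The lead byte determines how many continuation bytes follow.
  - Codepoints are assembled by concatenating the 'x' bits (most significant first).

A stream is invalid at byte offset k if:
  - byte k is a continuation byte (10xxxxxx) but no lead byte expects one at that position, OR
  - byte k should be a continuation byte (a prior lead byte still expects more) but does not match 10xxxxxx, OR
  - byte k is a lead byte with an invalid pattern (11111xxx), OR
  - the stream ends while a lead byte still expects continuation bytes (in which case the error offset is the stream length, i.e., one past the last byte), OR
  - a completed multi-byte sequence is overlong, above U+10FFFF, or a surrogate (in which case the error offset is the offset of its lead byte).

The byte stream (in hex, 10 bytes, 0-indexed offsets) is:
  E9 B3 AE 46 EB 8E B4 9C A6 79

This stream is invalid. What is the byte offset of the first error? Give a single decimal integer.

Answer: 7

Derivation:
Byte[0]=E9: 3-byte lead, need 2 cont bytes. acc=0x9
Byte[1]=B3: continuation. acc=(acc<<6)|0x33=0x273
Byte[2]=AE: continuation. acc=(acc<<6)|0x2E=0x9CEE
Completed: cp=U+9CEE (starts at byte 0)
Byte[3]=46: 1-byte ASCII. cp=U+0046
Byte[4]=EB: 3-byte lead, need 2 cont bytes. acc=0xB
Byte[5]=8E: continuation. acc=(acc<<6)|0x0E=0x2CE
Byte[6]=B4: continuation. acc=(acc<<6)|0x34=0xB3B4
Completed: cp=U+B3B4 (starts at byte 4)
Byte[7]=9C: INVALID lead byte (not 0xxx/110x/1110/11110)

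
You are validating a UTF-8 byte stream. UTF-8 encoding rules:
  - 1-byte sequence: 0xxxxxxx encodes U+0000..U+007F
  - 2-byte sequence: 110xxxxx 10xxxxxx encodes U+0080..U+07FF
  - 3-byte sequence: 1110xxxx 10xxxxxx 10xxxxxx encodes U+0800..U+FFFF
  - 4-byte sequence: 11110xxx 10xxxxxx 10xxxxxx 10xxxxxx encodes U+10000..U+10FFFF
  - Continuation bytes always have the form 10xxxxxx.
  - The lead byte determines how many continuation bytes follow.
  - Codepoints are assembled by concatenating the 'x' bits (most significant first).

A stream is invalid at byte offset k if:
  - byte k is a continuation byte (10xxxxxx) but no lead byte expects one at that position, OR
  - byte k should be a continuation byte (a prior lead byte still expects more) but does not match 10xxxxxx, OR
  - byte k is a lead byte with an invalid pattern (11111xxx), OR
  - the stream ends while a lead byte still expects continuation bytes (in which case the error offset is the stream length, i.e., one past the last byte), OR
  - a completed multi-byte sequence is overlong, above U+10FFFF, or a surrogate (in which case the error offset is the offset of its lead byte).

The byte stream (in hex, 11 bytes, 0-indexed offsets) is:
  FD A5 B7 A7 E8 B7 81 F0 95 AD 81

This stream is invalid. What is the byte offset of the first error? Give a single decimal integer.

Answer: 0

Derivation:
Byte[0]=FD: INVALID lead byte (not 0xxx/110x/1110/11110)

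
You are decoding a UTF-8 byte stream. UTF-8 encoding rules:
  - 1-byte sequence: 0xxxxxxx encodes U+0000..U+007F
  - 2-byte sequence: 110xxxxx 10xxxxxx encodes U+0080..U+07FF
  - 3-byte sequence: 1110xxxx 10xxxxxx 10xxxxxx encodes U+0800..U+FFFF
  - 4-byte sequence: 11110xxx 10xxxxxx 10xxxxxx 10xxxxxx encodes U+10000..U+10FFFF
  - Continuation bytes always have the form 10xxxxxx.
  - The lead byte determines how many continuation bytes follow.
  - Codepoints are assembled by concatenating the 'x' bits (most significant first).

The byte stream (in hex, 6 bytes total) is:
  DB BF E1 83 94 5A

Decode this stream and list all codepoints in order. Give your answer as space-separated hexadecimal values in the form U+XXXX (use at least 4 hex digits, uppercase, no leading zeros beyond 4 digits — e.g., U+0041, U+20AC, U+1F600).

Byte[0]=DB: 2-byte lead, need 1 cont bytes. acc=0x1B
Byte[1]=BF: continuation. acc=(acc<<6)|0x3F=0x6FF
Completed: cp=U+06FF (starts at byte 0)
Byte[2]=E1: 3-byte lead, need 2 cont bytes. acc=0x1
Byte[3]=83: continuation. acc=(acc<<6)|0x03=0x43
Byte[4]=94: continuation. acc=(acc<<6)|0x14=0x10D4
Completed: cp=U+10D4 (starts at byte 2)
Byte[5]=5A: 1-byte ASCII. cp=U+005A

Answer: U+06FF U+10D4 U+005A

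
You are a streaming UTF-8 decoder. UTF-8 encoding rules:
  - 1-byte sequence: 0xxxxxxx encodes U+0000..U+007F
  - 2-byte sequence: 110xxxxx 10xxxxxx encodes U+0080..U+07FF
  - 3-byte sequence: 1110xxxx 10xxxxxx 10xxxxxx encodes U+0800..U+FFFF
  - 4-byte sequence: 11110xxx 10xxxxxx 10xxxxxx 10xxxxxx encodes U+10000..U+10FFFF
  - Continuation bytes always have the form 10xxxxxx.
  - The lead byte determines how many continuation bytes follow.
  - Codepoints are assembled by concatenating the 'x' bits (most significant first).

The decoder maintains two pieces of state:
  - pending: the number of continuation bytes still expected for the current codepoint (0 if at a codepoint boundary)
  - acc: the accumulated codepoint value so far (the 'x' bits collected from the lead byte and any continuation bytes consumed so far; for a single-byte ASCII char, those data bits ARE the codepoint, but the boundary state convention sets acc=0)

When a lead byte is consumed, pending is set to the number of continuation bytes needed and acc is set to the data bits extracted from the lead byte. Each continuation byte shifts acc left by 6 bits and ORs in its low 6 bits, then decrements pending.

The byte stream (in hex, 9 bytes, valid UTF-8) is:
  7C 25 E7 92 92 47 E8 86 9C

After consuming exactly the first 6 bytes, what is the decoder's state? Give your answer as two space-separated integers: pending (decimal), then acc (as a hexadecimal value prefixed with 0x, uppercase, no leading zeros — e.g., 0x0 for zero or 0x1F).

Answer: 0 0x0

Derivation:
Byte[0]=7C: 1-byte. pending=0, acc=0x0
Byte[1]=25: 1-byte. pending=0, acc=0x0
Byte[2]=E7: 3-byte lead. pending=2, acc=0x7
Byte[3]=92: continuation. acc=(acc<<6)|0x12=0x1D2, pending=1
Byte[4]=92: continuation. acc=(acc<<6)|0x12=0x7492, pending=0
Byte[5]=47: 1-byte. pending=0, acc=0x0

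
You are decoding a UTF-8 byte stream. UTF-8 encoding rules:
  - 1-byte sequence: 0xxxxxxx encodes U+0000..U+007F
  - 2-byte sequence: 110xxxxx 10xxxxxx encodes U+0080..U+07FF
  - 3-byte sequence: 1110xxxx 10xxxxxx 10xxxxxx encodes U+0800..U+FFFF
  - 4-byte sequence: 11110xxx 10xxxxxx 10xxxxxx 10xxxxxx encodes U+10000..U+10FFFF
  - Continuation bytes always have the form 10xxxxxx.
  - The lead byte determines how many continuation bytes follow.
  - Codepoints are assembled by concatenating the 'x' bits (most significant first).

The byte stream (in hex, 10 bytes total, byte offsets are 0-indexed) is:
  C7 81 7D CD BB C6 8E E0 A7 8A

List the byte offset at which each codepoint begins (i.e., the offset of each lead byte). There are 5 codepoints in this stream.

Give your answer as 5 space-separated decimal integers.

Byte[0]=C7: 2-byte lead, need 1 cont bytes. acc=0x7
Byte[1]=81: continuation. acc=(acc<<6)|0x01=0x1C1
Completed: cp=U+01C1 (starts at byte 0)
Byte[2]=7D: 1-byte ASCII. cp=U+007D
Byte[3]=CD: 2-byte lead, need 1 cont bytes. acc=0xD
Byte[4]=BB: continuation. acc=(acc<<6)|0x3B=0x37B
Completed: cp=U+037B (starts at byte 3)
Byte[5]=C6: 2-byte lead, need 1 cont bytes. acc=0x6
Byte[6]=8E: continuation. acc=(acc<<6)|0x0E=0x18E
Completed: cp=U+018E (starts at byte 5)
Byte[7]=E0: 3-byte lead, need 2 cont bytes. acc=0x0
Byte[8]=A7: continuation. acc=(acc<<6)|0x27=0x27
Byte[9]=8A: continuation. acc=(acc<<6)|0x0A=0x9CA
Completed: cp=U+09CA (starts at byte 7)

Answer: 0 2 3 5 7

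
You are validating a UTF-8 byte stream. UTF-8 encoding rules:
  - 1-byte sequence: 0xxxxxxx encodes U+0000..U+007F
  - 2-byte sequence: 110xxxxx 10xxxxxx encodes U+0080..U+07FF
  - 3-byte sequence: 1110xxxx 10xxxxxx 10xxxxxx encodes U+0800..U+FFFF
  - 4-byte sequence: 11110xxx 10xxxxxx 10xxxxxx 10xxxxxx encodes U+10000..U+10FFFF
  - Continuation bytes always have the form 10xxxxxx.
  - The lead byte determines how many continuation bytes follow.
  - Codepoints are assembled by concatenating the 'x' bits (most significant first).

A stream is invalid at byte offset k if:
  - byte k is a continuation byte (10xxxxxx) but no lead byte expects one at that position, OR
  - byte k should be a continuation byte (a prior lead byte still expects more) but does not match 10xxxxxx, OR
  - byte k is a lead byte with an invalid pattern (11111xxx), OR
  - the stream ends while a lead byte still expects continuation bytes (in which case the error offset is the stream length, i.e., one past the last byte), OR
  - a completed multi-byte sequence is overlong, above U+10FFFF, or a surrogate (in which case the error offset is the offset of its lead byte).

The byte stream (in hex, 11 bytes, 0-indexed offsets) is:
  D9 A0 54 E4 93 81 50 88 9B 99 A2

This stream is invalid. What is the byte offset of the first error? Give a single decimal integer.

Byte[0]=D9: 2-byte lead, need 1 cont bytes. acc=0x19
Byte[1]=A0: continuation. acc=(acc<<6)|0x20=0x660
Completed: cp=U+0660 (starts at byte 0)
Byte[2]=54: 1-byte ASCII. cp=U+0054
Byte[3]=E4: 3-byte lead, need 2 cont bytes. acc=0x4
Byte[4]=93: continuation. acc=(acc<<6)|0x13=0x113
Byte[5]=81: continuation. acc=(acc<<6)|0x01=0x44C1
Completed: cp=U+44C1 (starts at byte 3)
Byte[6]=50: 1-byte ASCII. cp=U+0050
Byte[7]=88: INVALID lead byte (not 0xxx/110x/1110/11110)

Answer: 7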